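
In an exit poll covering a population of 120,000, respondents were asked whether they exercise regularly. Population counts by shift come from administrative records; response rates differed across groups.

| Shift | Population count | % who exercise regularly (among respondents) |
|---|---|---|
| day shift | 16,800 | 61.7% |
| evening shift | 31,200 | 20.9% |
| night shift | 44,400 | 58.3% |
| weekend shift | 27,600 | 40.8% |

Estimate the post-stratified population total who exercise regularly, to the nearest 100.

54,000

Estimated count per cell = population count × respondent percentage:
  day shift: 16,800 × 61.7% = 10365.6
  evening shift: 31,200 × 20.9% = 6520.8
  night shift: 44,400 × 58.3% = 25885.2
  weekend shift: 27,600 × 40.8% = 11260.8
Estimated total = 54032.4 → 54,000.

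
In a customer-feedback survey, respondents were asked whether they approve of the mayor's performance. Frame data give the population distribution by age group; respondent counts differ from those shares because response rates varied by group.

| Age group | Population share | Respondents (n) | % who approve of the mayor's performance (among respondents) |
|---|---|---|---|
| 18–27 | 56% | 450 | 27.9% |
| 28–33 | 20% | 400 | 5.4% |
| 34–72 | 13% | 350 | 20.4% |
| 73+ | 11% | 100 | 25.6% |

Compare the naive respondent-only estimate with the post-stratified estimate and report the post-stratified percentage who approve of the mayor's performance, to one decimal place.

22.2%

Unadjusted (pooled respondent) estimate weights by respondent counts:
  (450/1300)×27.9 + (400/1300)×5.4 + (350/1300)×20.4 + (100/1300)×25.6 = 18.7808%
Post-stratified estimate weights by population shares:
  0.56×27.9 + 0.2×5.4 + 0.13×20.4 + 0.11×25.6 = 22.172%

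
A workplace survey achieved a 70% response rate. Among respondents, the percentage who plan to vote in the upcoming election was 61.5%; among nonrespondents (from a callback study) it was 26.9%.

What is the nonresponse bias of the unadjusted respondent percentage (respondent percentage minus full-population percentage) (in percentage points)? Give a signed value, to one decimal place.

Nonresponse fraction = 1 − 0.7 = 0.3.
Bias = (nonresponse fraction) × (respondent percentage − nonrespondent percentage)
     = 0.3 × (61.5 − 26.9) = 0.3 × 34.6 = 10.38.

+10.4 percentage points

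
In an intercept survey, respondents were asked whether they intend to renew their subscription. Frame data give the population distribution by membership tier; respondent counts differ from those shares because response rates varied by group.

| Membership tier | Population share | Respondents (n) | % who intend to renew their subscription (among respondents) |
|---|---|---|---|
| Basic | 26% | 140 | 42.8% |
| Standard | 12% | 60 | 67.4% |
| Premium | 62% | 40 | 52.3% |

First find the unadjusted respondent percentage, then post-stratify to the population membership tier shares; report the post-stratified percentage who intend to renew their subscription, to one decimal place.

51.6%

Naive respondent-only estimate (weights = respondent counts):
  (140/240)×42.8 + (60/240)×67.4 + (40/240)×52.3 = 50.5333%
Post-stratified estimate weights by population shares:
  0.26×42.8 + 0.12×67.4 + 0.62×52.3 = 51.642%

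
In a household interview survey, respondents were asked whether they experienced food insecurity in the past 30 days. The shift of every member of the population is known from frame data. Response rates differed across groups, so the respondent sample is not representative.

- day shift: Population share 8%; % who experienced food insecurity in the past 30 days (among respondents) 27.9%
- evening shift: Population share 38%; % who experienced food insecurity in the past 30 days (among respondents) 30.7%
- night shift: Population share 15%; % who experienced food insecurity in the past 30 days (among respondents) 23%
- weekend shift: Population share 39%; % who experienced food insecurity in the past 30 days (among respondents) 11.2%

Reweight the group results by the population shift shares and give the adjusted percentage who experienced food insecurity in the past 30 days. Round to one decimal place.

Each cell contributes population-share × respondent value:
  day shift: 0.08 × 27.9 = 2.232
  evening shift: 0.38 × 30.7 = 11.666
  night shift: 0.15 × 23 = 3.45
  weekend shift: 0.39 × 11.2 = 4.368
Post-stratified estimate = 21.716 → 21.7%.

21.7%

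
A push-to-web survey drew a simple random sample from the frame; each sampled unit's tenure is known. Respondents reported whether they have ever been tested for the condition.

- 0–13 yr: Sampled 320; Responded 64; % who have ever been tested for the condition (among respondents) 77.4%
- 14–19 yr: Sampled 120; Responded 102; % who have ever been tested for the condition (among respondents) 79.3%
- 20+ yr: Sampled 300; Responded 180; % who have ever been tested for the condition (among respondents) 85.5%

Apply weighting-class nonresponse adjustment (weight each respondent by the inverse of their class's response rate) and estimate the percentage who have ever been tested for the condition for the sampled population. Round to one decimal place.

Class response rates: 0–13 yr 64/320 = 20%, 14–19 yr 102/120 = 85%, 20+ yr 180/300 = 60%.
Each respondent's weight = sampled/responded in their class; summing within a class gives n_sampled, so:
  0–13 yr: 320 × 77.4 = 24,768
  14–19 yr: 120 × 79.3 = 9516
  20+ yr: 300 × 85.5 = 25,650
Adjusted estimate = 59,934 / 740 = 80.9919 → 81.0%.

81.0%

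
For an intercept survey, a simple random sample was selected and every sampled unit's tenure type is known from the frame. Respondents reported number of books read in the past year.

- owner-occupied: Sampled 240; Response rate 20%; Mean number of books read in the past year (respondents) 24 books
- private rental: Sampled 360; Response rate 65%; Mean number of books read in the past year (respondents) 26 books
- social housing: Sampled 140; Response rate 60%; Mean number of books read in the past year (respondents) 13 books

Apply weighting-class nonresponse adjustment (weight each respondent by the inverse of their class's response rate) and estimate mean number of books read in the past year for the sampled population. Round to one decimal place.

22.9

With weight = n_sampled/n_responded per class, the weighted class total is n_sampled:
  owner-occupied: 240 × 24 = 5760
  private rental: 360 × 26 = 9360
  social housing: 140 × 13 = 1820
Adjusted estimate = 16,940 / 740 = 22.8919 → 22.9.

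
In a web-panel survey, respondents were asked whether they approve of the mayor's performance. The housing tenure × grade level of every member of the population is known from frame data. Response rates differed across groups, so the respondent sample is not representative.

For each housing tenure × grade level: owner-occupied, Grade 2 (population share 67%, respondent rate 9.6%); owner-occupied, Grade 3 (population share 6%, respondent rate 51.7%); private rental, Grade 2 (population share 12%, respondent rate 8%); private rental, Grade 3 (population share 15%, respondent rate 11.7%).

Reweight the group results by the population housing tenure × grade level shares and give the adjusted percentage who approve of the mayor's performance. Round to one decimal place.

Post-stratification weights by population share, not respondent share:
  owner-occupied, Grade 2: 0.67 × 9.6 = 6.432
  owner-occupied, Grade 3: 0.06 × 51.7 = 3.102
  private rental, Grade 2: 0.12 × 8 = 0.96
  private rental, Grade 3: 0.15 × 11.7 = 1.755
Post-stratified estimate = 12.249 → 12.2%.

12.2%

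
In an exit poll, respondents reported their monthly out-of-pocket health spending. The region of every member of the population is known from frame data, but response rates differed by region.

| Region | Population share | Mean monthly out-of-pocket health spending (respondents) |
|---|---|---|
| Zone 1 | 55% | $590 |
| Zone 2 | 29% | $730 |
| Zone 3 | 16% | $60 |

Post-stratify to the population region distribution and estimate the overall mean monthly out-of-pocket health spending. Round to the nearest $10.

Each cell contributes population-share × respondent value:
  Zone 1: 0.55 × 590 = 324.5
  Zone 2: 0.29 × 730 = 211.7
  Zone 3: 0.16 × 60 = 9.6
Post-stratified estimate = 545.8 → $550.

$550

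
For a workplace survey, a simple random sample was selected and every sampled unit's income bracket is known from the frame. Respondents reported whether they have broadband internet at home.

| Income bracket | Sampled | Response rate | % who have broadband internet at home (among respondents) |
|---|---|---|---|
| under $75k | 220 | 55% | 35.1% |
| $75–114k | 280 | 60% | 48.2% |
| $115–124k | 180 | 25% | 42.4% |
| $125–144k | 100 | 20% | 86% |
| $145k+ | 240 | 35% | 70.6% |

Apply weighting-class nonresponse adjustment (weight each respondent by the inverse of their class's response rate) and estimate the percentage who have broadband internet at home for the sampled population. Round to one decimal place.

53.3%

Each respondent's weight = sampled/responded in their class; summing within a class gives n_sampled, so:
  under $75k: 220 × 35.1 = 7722
  $75–114k: 280 × 48.2 = 13,496
  $115–124k: 180 × 42.4 = 7632
  $125–144k: 100 × 86 = 8600
  $145k+: 240 × 70.6 = 16,944
Adjusted estimate = 54,394 / 1,020 = 53.3275 → 53.3%.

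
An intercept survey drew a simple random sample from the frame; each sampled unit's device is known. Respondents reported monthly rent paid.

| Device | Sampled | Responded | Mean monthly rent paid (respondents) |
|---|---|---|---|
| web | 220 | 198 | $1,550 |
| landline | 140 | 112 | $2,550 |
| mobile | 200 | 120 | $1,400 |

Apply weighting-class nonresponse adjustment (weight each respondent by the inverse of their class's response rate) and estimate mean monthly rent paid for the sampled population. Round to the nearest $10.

Response rates by class: web 198/220 = 90%, landline 112/140 = 80%, mobile 120/200 = 60%.
Weighting each respondent by the inverse class response rate inflates each class back to its sampled size, so the class weight is n_sampled:
  web: 220 × 1550 = 341,000
  landline: 140 × 2550 = 357,000
  mobile: 200 × 1400 = 280,000
Adjusted estimate = 978,000 / 560 = 1746.43 → $1,750.

$1,750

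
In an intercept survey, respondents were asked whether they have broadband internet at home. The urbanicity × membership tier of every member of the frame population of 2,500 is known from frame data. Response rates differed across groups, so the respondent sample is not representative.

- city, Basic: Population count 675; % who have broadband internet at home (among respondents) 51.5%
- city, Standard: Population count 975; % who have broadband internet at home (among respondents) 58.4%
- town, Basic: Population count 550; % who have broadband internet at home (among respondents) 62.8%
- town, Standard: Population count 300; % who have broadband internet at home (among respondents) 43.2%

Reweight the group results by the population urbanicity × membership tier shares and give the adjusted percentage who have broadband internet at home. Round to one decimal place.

55.7%

Weight each group's respondent value by its population share:
  city, Basic: (675/2,500) × 51.5 = 13.905
  city, Standard: (975/2,500) × 58.4 = 22.776
  town, Basic: (550/2,500) × 62.8 = 13.816
  town, Standard: (300/2,500) × 43.2 = 5.184
Post-stratified estimate = 55.681 → 55.7%.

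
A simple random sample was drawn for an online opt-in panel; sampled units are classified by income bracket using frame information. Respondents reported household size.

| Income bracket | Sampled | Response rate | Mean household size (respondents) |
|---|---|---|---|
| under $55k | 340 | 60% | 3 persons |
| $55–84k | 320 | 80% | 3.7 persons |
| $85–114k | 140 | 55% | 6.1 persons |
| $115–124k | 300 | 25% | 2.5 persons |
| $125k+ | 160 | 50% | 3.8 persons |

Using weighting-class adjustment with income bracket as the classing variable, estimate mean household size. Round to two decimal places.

With weight = n_sampled/n_responded per class, the weighted class total is n_sampled:
  under $55k: 340 × 3 = 1020
  $55–84k: 320 × 3.7 = 1184
  $85–114k: 140 × 6.1 = 854
  $115–124k: 300 × 2.5 = 750
  $125k+: 160 × 3.8 = 608
Adjusted estimate = 4416 / 1,260 = 3.50476 → 3.50.

3.50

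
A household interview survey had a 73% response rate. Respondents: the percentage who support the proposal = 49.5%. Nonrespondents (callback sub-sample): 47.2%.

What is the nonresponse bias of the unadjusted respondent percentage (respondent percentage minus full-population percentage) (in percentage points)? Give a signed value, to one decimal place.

+0.6 percentage points

Nonresponse fraction = 1 − 0.73 = 0.27.
Bias = (nonresponse fraction) × (respondent percentage − nonrespondent percentage)
     = 0.27 × (49.5 − 47.2) = 0.27 × 2.3 = 0.621.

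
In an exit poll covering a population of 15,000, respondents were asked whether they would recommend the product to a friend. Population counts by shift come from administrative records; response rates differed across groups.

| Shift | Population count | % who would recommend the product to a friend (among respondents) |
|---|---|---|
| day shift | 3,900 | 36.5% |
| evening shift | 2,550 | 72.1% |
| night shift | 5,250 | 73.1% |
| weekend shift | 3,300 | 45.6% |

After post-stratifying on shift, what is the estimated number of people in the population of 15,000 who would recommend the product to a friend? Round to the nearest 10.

Estimated count per cell = population count × respondent percentage:
  day shift: 3,900 × 36.5% = 1423.5
  evening shift: 2,550 × 72.1% = 1838.55
  night shift: 5,250 × 73.1% = 3837.75
  weekend shift: 3,300 × 45.6% = 1504.8
Estimated total = 8604.6 → 8,600.

8,600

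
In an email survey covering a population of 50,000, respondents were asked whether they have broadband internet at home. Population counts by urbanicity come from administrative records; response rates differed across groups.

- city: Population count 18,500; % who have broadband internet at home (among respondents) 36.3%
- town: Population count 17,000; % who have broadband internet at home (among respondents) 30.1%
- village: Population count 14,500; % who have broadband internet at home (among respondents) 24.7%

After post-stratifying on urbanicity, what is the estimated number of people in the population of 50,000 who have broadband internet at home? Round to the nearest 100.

15,400

Each cell contributes its population count × the respondent rate:
  city: 18,500 × 36.3% = 6715.5
  town: 17,000 × 30.1% = 5117
  village: 14,500 × 24.7% = 3581.5
Estimated total = 15,414 → 15,400.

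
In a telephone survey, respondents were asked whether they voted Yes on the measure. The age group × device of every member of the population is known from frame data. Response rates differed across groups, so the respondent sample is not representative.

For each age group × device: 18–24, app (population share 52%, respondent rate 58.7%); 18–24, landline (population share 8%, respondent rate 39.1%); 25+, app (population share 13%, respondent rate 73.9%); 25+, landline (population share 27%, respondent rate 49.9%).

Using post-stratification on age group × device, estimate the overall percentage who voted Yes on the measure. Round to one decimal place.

Post-stratification weights by population share, not respondent share:
  18–24, app: 0.52 × 58.7 = 30.524
  18–24, landline: 0.08 × 39.1 = 3.128
  25+, app: 0.13 × 73.9 = 9.607
  25+, landline: 0.27 × 49.9 = 13.473
Post-stratified estimate = 56.732 → 56.7%.

56.7%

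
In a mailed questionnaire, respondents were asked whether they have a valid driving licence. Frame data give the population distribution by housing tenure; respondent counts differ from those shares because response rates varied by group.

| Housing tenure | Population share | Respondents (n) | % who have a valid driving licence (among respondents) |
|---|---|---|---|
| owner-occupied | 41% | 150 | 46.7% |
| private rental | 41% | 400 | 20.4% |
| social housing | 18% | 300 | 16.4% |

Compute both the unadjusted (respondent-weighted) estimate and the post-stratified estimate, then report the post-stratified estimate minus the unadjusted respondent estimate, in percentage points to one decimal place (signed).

Unadjusted (pooled respondent) estimate weights by respondent counts:
  (150/850)×46.7 + (400/850)×20.4 + (300/850)×16.4 = 23.6294%
Reweighting by population housing tenure shares:
  0.41×46.7 + 0.41×20.4 + 0.18×16.4 = 30.463%
Difference = 30.463 − 23.6294 = 6.8336 pp.

+6.8 percentage points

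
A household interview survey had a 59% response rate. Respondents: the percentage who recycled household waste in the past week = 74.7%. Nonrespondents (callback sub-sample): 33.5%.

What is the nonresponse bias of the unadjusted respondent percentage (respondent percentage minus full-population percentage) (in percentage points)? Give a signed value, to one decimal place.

Nonresponse fraction = 1 − 0.59 = 0.41.
Bias = (nonresponse fraction) × (respondent percentage − nonrespondent percentage)
     = 0.41 × (74.7 − 33.5) = 0.41 × 41.2 = 16.892.

+16.9 percentage points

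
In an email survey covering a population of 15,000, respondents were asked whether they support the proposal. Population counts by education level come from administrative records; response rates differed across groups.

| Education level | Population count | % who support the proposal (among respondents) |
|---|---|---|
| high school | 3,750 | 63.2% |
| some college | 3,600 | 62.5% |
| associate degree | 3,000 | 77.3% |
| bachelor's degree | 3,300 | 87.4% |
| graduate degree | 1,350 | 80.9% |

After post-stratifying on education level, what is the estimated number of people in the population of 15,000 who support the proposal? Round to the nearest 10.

Estimated count per cell = population count × respondent percentage:
  high school: 3,750 × 63.2% = 2370
  some college: 3,600 × 62.5% = 2250
  associate degree: 3,000 × 77.3% = 2319
  bachelor's degree: 3,300 × 87.4% = 2884.2
  graduate degree: 1,350 × 80.9% = 1092.15
Estimated total = 10915.4 → 10,920.

10,920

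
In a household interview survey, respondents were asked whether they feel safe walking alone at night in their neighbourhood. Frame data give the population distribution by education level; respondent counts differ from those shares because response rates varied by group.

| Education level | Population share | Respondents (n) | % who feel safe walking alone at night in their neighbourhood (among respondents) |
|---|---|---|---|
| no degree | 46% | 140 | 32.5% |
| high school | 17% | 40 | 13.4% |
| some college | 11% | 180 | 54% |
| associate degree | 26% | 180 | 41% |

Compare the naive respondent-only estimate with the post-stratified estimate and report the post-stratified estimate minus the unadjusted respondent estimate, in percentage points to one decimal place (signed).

Naive respondent-only estimate (weights = respondent counts):
  (140/540)×32.5 + (40/540)×13.4 + (180/540)×54 + (180/540)×41 = 41.0852%
Post-stratified estimate weights by population shares:
  0.46×32.5 + 0.17×13.4 + 0.11×54 + 0.26×41 = 33.828%
Difference = 33.828 − 41.0852 = -7.2572 pp.

-7.3 percentage points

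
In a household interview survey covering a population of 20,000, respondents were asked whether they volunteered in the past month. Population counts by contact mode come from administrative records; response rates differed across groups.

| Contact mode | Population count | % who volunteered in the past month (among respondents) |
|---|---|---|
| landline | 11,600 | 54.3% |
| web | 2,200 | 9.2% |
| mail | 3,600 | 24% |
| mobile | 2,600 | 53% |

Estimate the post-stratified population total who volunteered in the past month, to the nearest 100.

8,700

Each cell contributes its population count × the respondent rate:
  landline: 11,600 × 54.3% = 6298.8
  web: 2,200 × 9.2% = 202.4
  mail: 3,600 × 24% = 864
  mobile: 2,600 × 53% = 1378
Estimated total = 8743.2 → 8,700.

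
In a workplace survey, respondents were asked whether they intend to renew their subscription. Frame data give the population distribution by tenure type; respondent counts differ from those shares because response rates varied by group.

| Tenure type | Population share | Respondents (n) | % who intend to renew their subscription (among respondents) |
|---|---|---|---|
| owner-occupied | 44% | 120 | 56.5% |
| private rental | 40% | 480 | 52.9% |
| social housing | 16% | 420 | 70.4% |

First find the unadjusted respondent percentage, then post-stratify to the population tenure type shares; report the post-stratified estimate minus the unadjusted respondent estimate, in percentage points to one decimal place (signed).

Naive respondent-only estimate (weights = respondent counts):
  (120/1020)×56.5 + (480/1020)×52.9 + (420/1020)×70.4 = 60.5294%
Post-stratified estimate weights by population shares:
  0.44×56.5 + 0.4×52.9 + 0.16×70.4 = 57.284%
Difference = 57.284 − 60.5294 = -3.2454 pp.

-3.2 percentage points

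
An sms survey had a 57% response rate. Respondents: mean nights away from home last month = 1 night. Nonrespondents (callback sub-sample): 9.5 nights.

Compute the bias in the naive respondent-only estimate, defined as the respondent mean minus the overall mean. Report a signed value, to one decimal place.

-3.7

Nonresponse fraction = 1 − 0.57 = 0.43.
Bias = (nonresponse fraction) × (respondent mean − nonrespondent mean)
     = 0.43 × (1 − 9.5) = 0.43 × -8.5 = -3.655.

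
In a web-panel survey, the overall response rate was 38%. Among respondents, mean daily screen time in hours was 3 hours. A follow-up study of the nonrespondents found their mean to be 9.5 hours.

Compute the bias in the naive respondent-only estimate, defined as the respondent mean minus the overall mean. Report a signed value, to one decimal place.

Nonresponse fraction = 1 − 0.38 = 0.62.
Bias = (nonresponse fraction) × (respondent mean − nonrespondent mean)
     = 0.62 × (3 − 9.5) = 0.62 × -6.5 = -4.03.

-4.0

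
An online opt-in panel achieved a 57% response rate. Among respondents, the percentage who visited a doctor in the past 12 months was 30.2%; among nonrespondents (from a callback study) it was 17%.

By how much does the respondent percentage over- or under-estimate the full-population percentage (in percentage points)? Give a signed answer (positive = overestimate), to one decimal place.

+5.7 percentage points

Nonresponse fraction = 1 − 0.57 = 0.43.
Bias = (nonresponse fraction) × (respondent percentage − nonrespondent percentage)
     = 0.43 × (30.2 − 17) = 0.43 × 13.2 = 5.676.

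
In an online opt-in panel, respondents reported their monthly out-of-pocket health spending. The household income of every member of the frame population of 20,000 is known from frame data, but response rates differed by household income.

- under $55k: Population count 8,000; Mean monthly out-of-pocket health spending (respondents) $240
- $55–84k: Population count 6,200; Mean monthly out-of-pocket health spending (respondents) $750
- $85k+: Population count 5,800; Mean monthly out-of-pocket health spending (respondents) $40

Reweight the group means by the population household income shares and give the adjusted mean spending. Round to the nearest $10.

$340

Reweight to the known household income distribution:
  under $55k: (8,000/20,000) × 240 = 96
  $55–84k: (6,200/20,000) × 750 = 232.5
  $85k+: (5,800/20,000) × 40 = 11.6
Post-stratified estimate = 340.1 → $340.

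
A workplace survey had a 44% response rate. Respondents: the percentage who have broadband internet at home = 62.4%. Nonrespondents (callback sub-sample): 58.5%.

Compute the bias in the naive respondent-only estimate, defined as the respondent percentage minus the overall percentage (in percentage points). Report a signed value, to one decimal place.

Nonresponse fraction = 1 − 0.44 = 0.56.
Bias = (nonresponse fraction) × (respondent percentage − nonrespondent percentage)
     = 0.56 × (62.4 − 58.5) = 0.56 × 3.9 = 2.184.

+2.2 percentage points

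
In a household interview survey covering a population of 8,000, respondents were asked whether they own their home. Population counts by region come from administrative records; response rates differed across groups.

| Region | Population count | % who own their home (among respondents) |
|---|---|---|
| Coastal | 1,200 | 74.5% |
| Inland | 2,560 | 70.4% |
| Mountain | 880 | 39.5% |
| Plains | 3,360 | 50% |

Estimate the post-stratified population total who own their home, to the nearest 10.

4,720

Each cell contributes its population count × the respondent rate:
  Coastal: 1,200 × 74.5% = 894
  Inland: 2,560 × 70.4% = 1802.24
  Mountain: 880 × 39.5% = 347.6
  Plains: 3,360 × 50% = 1680
Estimated total = 4723.84 → 4,720.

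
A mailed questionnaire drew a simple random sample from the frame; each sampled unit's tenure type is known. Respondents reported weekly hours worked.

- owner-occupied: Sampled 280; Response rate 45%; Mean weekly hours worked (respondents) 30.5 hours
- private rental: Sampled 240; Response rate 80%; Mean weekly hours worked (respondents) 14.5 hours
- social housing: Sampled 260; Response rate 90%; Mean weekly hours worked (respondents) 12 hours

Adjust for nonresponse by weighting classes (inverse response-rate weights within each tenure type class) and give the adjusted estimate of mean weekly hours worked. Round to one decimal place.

19.4

Inverse-response-rate weighting restores each class to its sampled count, so class totals weight by n_sampled:
  owner-occupied: 280 × 30.5 = 8540
  private rental: 240 × 14.5 = 3480
  social housing: 260 × 12 = 3120
Adjusted estimate = 15,140 / 780 = 19.4103 → 19.4.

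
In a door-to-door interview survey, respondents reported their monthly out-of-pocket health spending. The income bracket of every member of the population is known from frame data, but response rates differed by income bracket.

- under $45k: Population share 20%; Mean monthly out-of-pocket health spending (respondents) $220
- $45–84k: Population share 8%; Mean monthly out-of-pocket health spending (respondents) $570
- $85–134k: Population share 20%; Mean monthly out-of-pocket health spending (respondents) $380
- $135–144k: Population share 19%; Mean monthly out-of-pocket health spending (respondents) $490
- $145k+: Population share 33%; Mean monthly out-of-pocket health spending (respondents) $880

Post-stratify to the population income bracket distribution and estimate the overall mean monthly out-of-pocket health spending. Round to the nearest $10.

Reweight to the known income bracket distribution:
  under $45k: 0.2 × 220 = 44
  $45–84k: 0.08 × 570 = 45.6
  $85–134k: 0.2 × 380 = 76
  $135–144k: 0.19 × 490 = 93.1
  $145k+: 0.33 × 880 = 290.4
Post-stratified estimate = 549.1 → $550.

$550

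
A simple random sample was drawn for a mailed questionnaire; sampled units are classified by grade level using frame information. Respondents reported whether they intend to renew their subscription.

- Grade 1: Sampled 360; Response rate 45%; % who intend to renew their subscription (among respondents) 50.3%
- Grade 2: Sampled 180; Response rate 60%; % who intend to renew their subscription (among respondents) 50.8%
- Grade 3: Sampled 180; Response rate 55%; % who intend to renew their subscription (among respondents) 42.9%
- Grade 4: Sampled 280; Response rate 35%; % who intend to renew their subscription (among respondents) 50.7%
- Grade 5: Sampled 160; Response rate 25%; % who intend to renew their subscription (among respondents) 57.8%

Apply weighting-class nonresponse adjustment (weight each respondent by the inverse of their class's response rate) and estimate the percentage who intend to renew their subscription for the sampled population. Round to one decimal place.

With weight = n_sampled/n_responded per class, the weighted class total is n_sampled:
  Grade 1: 360 × 50.3 = 18,108
  Grade 2: 180 × 50.8 = 9144
  Grade 3: 180 × 42.9 = 7722
  Grade 4: 280 × 50.7 = 14,196
  Grade 5: 160 × 57.8 = 9248
Adjusted estimate = 58,418 / 1,160 = 50.3603 → 50.4%.

50.4%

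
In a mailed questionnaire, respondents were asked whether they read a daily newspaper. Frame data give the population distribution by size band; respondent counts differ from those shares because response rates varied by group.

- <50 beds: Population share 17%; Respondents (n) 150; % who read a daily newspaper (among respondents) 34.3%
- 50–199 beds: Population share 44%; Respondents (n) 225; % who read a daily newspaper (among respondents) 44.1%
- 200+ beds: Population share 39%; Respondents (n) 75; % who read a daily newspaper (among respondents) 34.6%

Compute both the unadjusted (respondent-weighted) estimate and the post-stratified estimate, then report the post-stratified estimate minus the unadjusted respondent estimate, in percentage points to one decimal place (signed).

Naive respondent-only estimate (weights = respondent counts):
  (150/450)×34.3 + (225/450)×44.1 + (75/450)×34.6 = 39.25%
Post-stratifying to population shares instead:
  0.17×34.3 + 0.44×44.1 + 0.39×34.6 = 38.729%
Difference = 38.729 − 39.25 = -0.521 pp.

-0.5 percentage points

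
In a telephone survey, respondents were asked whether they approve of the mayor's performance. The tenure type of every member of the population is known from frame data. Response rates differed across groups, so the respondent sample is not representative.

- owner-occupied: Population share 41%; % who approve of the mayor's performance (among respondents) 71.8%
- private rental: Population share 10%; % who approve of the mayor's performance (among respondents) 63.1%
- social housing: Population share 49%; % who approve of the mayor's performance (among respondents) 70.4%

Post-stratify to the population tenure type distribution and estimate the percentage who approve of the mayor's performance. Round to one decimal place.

Reweight to the known tenure type distribution:
  owner-occupied: 0.41 × 71.8 = 29.438
  private rental: 0.1 × 63.1 = 6.31
  social housing: 0.49 × 70.4 = 34.496
Post-stratified estimate = 70.244 → 70.2%.

70.2%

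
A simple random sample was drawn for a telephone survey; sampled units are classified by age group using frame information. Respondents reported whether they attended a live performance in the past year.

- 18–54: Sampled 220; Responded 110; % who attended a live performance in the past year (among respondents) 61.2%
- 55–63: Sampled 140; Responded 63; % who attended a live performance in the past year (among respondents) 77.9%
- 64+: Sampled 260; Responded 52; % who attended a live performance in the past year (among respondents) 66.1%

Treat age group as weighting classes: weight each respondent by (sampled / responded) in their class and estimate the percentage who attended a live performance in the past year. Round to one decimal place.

67.0%

Response rates by class: 18–54 110/220 = 50%, 55–63 63/140 = 45%, 64+ 52/260 = 20%.
Inverse-response-rate weighting restores each class to its sampled count, so class totals weight by n_sampled:
  18–54: 220 × 61.2 = 13,464
  55–63: 140 × 77.9 = 10,906
  64+: 260 × 66.1 = 17,186
Adjusted estimate = 41,556 / 620 = 67.0258 → 67.0%.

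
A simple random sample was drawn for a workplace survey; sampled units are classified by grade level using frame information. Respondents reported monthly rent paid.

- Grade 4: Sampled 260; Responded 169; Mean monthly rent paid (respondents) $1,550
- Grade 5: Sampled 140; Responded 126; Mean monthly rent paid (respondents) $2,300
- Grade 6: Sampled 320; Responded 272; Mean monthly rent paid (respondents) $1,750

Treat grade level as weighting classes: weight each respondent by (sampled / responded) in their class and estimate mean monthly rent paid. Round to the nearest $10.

Class response rates: Grade 4 169/260 = 65%, Grade 5 126/140 = 90%, Grade 6 272/320 = 85%.
With weight = n_sampled/n_responded per class, the weighted class total is n_sampled:
  Grade 4: 260 × 1550 = 403,000
  Grade 5: 140 × 2300 = 322,000
  Grade 6: 320 × 1750 = 560,000
Adjusted estimate = 1,285,000 / 720 = 1784.72 → $1,780.

$1,780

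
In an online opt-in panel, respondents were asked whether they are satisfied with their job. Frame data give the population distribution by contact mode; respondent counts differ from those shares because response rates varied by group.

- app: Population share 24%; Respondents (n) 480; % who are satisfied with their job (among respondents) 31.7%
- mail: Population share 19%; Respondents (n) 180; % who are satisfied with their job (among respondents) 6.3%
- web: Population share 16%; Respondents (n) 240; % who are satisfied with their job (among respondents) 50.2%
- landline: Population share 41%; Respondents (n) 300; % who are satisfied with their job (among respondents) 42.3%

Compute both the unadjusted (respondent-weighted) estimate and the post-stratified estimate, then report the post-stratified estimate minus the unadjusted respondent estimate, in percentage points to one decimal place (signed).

-0.1 percentage points

Naive respondent-only estimate (weights = respondent counts):
  (480/1200)×31.7 + (180/1200)×6.3 + (240/1200)×50.2 + (300/1200)×42.3 = 34.24%
Post-stratified estimate weights by population shares:
  0.24×31.7 + 0.19×6.3 + 0.16×50.2 + 0.41×42.3 = 34.18%
Difference = 34.18 − 34.24 = -0.06 pp.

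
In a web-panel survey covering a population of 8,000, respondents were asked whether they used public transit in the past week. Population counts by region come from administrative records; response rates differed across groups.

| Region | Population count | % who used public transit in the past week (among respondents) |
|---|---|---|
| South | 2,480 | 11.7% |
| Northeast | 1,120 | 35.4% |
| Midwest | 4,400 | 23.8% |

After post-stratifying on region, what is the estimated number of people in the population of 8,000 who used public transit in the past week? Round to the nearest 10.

1,730

Apply each group's respondent rate to its population count:
  South: 2,480 × 11.7% = 290.16
  Northeast: 1,120 × 35.4% = 396.48
  Midwest: 4,400 × 23.8% = 1047.2
Estimated total = 1733.84 → 1,730.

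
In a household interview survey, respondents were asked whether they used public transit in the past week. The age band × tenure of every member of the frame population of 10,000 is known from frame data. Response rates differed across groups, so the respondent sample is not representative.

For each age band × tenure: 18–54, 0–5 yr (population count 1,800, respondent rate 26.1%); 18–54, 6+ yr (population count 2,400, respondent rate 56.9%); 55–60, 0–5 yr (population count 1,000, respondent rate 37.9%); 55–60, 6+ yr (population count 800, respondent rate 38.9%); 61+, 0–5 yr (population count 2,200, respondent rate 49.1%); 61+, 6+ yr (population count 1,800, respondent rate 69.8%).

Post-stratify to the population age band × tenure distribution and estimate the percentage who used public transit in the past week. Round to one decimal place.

Each cell contributes population-share × respondent value:
  18–54, 0–5 yr: (1,800/10,000) × 26.1 = 4.698
  18–54, 6+ yr: (2,400/10,000) × 56.9 = 13.656
  55–60, 0–5 yr: (1,000/10,000) × 37.9 = 3.79
  55–60, 6+ yr: (800/10,000) × 38.9 = 3.112
  61+, 0–5 yr: (2,200/10,000) × 49.1 = 10.802
  61+, 6+ yr: (1,800/10,000) × 69.8 = 12.564
Post-stratified estimate = 48.622 → 48.6%.

48.6%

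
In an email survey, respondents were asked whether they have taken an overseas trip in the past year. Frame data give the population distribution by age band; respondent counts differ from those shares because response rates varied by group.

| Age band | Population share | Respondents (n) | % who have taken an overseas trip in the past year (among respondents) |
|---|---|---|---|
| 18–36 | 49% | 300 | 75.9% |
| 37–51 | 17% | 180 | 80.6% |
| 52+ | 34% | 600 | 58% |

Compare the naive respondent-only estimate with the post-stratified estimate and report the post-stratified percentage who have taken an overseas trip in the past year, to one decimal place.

70.6%

Naive respondent-only estimate (weights = respondent counts):
  (300/1080)×75.9 + (180/1080)×80.6 + (600/1080)×58 = 66.7389%
Post-stratified estimate weights by population shares:
  0.49×75.9 + 0.17×80.6 + 0.34×58 = 70.613%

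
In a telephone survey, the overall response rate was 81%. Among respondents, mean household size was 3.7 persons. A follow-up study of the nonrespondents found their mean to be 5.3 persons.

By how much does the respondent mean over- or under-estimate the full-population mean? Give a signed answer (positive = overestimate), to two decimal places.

-0.30

Nonresponse fraction = 1 − 0.81 = 0.19.
Bias = (nonresponse fraction) × (respondent mean − nonrespondent mean)
     = 0.19 × (3.7 − 5.3) = 0.19 × -1.6 = -0.304.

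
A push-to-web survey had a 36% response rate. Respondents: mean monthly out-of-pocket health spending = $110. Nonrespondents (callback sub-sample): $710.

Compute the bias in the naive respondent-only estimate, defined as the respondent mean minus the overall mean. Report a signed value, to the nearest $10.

Nonresponse fraction = 1 − 0.36 = 0.64.
Bias = (nonresponse fraction) × (respondent mean − nonrespondent mean)
     = 0.64 × (110 − 710) = 0.64 × -600 = -384.

-$380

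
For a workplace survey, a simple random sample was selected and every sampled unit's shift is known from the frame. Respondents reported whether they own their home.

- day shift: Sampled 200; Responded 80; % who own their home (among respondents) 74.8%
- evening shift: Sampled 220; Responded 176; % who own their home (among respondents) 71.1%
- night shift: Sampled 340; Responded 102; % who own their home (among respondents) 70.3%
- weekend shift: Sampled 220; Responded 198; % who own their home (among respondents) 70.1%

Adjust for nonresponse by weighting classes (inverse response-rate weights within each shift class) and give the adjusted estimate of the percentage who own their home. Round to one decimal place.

Response rates by class: day shift 80/200 = 40%, evening shift 176/220 = 80%, night shift 102/340 = 30%, weekend shift 198/220 = 90%.
Inverse-response-rate weighting restores each class to its sampled count, so class totals weight by n_sampled:
  day shift: 200 × 74.8 = 14,960
  evening shift: 220 × 71.1 = 15642
  night shift: 340 × 70.3 = 23,902
  weekend shift: 220 × 70.1 = 15422
Adjusted estimate = 69,926 / 980 = 71.3531 → 71.4%.

71.4%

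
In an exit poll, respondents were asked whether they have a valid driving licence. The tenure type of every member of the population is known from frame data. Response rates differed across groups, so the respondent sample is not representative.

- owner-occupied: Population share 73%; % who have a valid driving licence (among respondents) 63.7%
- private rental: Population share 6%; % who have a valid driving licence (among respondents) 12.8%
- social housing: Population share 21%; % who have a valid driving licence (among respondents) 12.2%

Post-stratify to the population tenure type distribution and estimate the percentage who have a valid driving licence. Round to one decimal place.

49.8%

Reweight to the known tenure type distribution:
  owner-occupied: 0.73 × 63.7 = 46.501
  private rental: 0.06 × 12.8 = 0.768
  social housing: 0.21 × 12.2 = 2.562
Post-stratified estimate = 49.831 → 49.8%.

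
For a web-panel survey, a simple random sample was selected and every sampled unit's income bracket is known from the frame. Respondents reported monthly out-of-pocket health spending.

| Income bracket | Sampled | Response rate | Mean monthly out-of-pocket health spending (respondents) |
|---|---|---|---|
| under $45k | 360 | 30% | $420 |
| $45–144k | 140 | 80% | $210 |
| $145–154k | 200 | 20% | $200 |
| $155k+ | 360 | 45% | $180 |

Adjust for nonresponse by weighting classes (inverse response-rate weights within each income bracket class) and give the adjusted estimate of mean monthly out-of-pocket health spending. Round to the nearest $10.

Inverse-response-rate weighting restores each class to its sampled count, so class totals weight by n_sampled:
  under $45k: 360 × 420 = 151,200
  $45–144k: 140 × 210 = 29,400
  $145–154k: 200 × 200 = 40,000
  $155k+: 360 × 180 = 64,800
Adjusted estimate = 285,400 / 1,060 = 269.245 → $270.

$270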